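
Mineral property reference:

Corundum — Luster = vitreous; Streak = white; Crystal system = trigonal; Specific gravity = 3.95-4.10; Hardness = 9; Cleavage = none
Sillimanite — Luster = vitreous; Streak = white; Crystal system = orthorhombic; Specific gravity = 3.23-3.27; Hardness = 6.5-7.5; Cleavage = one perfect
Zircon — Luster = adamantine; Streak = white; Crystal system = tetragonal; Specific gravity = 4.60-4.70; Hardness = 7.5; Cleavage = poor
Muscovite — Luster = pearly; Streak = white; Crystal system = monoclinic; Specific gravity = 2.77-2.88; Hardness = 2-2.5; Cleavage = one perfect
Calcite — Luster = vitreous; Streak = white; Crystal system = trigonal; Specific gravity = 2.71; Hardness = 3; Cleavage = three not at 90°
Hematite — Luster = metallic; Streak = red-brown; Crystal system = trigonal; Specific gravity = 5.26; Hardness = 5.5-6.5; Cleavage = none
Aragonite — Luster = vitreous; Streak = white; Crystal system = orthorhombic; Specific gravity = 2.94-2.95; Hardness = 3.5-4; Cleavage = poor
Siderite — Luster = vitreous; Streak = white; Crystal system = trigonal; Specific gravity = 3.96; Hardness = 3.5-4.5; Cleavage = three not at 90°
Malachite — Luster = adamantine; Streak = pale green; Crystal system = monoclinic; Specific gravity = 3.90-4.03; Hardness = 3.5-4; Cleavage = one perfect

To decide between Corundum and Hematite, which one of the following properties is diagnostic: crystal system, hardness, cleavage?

hardness

Crystal system: both trigonal — no difference.
Hardness: Corundum 9, Hematite 5.5-6.5 — different.
Cleavage: both none — no difference.
Of the listed properties, hardness is the one that separates them.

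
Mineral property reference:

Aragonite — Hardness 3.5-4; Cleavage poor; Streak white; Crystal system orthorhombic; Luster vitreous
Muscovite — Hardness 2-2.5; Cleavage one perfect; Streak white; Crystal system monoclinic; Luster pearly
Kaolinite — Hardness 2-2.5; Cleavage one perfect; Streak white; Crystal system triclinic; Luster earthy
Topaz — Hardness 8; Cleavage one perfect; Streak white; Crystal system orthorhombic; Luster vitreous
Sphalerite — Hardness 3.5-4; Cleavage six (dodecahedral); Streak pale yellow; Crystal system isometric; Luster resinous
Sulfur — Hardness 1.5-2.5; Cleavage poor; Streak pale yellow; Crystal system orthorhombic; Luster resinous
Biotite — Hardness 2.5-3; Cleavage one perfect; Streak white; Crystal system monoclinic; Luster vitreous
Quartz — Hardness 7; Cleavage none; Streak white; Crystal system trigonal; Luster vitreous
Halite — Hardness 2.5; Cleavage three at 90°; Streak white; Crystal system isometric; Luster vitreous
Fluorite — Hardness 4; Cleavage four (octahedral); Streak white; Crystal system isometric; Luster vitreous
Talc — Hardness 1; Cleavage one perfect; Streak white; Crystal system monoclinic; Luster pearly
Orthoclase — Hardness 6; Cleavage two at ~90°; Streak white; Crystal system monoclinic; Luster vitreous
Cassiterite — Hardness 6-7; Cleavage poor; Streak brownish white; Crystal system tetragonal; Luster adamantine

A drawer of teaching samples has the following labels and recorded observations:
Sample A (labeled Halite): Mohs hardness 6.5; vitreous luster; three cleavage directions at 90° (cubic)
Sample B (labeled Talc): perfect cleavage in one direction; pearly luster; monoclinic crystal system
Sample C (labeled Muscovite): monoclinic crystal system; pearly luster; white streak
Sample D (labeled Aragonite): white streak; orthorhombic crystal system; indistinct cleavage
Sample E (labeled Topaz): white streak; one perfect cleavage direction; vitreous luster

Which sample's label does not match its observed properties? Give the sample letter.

A

Sample A: Halite has hardness 2.5, but the record shows Mohs hardness 6.5 — this label is wrong.
Sample B: every observation is compatible with the reference values for Talc.
Sample C: every observation is compatible with the reference values for Muscovite.
Sample D: every observation is compatible with the reference values for Aragonite.
Sample E: every observation is compatible with the reference values for Topaz.
Sample A is the mislabeled one.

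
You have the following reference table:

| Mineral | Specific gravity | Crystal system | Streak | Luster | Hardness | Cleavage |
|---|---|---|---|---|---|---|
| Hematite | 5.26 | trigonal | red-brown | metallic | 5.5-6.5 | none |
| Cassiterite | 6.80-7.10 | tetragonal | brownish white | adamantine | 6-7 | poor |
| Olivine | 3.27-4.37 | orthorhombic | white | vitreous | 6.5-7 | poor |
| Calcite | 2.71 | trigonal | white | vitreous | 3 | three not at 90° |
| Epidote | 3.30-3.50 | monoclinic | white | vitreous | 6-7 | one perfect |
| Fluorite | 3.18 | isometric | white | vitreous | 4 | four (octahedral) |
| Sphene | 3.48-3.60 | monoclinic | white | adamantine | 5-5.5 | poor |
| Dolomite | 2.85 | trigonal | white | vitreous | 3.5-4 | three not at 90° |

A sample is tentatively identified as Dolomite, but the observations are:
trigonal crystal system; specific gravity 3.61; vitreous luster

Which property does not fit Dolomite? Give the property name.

Trigonal crystal system: Dolomite has trigonal system — within range.
Specific gravity 3.61: Dolomite has SG 2.85 — outside the reference range.
Vitreous luster: Dolomite has vitreous luster — within range.
The specific gravity is the one property that does not fit.

specific gravity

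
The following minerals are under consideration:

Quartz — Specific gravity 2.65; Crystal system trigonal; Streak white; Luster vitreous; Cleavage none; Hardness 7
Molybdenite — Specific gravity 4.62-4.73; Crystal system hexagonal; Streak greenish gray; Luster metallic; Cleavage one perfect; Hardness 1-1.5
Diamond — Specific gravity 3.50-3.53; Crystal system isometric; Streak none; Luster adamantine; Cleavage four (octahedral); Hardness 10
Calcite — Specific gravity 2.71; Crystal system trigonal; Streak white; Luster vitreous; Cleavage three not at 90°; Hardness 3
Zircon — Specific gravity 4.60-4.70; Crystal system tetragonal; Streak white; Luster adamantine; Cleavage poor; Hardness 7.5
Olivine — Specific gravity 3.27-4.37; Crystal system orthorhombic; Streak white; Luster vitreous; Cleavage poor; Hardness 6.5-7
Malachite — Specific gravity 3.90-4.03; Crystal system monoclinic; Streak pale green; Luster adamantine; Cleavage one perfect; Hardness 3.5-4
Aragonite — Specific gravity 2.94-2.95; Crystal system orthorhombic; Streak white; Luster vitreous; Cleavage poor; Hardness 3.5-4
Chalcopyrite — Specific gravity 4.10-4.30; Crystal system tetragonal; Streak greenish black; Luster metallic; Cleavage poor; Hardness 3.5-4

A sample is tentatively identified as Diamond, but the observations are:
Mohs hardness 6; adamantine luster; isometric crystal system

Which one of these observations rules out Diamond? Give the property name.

hardness

Mohs hardness 6: Diamond has hardness 10 — inconsistent.
Adamantine luster: Diamond has adamantine luster — agrees.
Isometric crystal system: Diamond has isometric system — agrees.
The hardness is the one property that does not fit.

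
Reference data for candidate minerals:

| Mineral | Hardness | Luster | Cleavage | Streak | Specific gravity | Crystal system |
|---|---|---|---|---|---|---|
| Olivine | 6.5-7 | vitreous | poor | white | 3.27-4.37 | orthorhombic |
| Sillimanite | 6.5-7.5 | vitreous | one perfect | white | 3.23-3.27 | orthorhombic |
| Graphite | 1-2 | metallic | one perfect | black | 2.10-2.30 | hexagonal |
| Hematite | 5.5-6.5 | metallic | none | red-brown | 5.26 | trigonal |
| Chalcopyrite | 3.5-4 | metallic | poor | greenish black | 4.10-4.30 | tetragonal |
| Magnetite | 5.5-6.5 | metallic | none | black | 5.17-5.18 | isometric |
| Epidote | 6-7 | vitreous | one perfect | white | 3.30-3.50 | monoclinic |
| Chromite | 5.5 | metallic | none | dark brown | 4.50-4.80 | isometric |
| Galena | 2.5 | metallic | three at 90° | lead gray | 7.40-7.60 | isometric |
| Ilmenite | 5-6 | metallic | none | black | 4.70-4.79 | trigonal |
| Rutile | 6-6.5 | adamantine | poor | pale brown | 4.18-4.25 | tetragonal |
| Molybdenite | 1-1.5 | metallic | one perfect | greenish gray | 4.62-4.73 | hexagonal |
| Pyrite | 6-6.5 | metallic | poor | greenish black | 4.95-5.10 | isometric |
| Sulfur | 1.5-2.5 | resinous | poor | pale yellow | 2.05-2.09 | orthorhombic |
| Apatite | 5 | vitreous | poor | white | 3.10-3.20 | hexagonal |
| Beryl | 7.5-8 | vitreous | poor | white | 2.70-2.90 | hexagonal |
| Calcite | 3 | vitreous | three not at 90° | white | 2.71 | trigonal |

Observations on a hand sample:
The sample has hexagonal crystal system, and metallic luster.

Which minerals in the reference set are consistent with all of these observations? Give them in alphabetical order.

Hexagonal crystal system — leaves Graphite, Molybdenite, Apatite, Beryl.
Metallic luster is inconsistent with Apatite, Beryl.
The minerals that satisfy all observations are Graphite, Molybdenite.

Graphite, Molybdenite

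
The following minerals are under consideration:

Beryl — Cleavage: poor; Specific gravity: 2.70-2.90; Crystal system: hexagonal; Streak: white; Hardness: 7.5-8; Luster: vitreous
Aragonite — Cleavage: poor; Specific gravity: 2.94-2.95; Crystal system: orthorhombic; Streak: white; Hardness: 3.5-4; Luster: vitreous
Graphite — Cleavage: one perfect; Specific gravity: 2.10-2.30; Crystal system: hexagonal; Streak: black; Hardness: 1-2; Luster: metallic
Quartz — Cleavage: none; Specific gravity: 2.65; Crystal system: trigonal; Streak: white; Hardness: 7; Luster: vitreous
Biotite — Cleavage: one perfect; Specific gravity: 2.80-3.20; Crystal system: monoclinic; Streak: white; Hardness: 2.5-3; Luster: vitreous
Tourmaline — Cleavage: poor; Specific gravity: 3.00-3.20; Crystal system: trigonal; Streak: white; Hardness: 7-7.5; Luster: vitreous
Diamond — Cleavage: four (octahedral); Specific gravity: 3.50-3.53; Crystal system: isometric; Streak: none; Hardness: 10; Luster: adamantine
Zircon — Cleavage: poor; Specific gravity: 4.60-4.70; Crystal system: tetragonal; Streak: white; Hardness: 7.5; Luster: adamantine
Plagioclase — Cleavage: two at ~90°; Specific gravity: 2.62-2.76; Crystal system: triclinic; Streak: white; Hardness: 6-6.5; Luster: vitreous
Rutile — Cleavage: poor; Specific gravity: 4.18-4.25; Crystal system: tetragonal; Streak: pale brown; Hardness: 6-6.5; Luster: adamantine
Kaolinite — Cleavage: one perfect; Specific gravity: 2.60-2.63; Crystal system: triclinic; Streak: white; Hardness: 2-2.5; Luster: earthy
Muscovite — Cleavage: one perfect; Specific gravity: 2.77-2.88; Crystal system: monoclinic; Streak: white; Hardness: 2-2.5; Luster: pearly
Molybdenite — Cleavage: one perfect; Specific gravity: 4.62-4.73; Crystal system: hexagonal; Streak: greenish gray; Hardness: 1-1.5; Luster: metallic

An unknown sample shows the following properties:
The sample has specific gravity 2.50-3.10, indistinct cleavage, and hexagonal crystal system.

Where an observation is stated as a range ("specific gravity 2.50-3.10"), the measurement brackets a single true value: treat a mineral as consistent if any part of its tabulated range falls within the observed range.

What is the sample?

Beryl

Specific gravity 2.50-3.10 is inconsistent with Graphite, Diamond, Zircon, Rutile, Molybdenite.
Indistinct cleavage — Beryl, Aragonite, Tourmaline remain.
Hexagonal crystal system — leaves Beryl.
The only mineral consistent with every observation is Beryl.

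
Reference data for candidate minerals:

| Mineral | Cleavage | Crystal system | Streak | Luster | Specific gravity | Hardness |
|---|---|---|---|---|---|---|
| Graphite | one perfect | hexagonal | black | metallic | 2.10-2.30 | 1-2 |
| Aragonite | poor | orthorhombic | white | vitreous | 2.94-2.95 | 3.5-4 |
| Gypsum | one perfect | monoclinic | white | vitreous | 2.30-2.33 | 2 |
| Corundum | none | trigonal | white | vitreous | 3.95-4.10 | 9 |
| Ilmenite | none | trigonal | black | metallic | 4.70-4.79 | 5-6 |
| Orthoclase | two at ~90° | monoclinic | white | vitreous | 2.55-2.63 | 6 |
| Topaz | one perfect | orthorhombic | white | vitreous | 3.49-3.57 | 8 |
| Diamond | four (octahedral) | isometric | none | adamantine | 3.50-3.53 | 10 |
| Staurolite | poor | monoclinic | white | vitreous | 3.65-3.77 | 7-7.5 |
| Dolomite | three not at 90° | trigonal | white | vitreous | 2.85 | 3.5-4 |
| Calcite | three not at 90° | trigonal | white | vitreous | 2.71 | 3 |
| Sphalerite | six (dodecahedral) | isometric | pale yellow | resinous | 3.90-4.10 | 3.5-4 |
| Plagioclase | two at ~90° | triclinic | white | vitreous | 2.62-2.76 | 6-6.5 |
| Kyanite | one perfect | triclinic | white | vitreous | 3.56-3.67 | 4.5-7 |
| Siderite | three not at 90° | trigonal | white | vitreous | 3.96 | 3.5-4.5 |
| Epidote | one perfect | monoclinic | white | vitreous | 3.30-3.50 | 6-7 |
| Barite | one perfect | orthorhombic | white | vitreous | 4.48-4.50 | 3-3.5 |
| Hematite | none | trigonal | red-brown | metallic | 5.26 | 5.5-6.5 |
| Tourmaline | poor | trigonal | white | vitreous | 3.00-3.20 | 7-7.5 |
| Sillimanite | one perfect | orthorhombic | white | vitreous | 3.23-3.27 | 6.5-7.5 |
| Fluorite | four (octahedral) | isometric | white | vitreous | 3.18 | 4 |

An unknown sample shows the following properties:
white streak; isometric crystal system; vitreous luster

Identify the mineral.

Fluorite

White streak excludes Graphite, Ilmenite, Diamond, Sphalerite, Hematite.
Isometric crystal system: Fluorite remains.
Vitreous luster: consistent with all remaining minerals.
The only mineral consistent with every observation is Fluorite.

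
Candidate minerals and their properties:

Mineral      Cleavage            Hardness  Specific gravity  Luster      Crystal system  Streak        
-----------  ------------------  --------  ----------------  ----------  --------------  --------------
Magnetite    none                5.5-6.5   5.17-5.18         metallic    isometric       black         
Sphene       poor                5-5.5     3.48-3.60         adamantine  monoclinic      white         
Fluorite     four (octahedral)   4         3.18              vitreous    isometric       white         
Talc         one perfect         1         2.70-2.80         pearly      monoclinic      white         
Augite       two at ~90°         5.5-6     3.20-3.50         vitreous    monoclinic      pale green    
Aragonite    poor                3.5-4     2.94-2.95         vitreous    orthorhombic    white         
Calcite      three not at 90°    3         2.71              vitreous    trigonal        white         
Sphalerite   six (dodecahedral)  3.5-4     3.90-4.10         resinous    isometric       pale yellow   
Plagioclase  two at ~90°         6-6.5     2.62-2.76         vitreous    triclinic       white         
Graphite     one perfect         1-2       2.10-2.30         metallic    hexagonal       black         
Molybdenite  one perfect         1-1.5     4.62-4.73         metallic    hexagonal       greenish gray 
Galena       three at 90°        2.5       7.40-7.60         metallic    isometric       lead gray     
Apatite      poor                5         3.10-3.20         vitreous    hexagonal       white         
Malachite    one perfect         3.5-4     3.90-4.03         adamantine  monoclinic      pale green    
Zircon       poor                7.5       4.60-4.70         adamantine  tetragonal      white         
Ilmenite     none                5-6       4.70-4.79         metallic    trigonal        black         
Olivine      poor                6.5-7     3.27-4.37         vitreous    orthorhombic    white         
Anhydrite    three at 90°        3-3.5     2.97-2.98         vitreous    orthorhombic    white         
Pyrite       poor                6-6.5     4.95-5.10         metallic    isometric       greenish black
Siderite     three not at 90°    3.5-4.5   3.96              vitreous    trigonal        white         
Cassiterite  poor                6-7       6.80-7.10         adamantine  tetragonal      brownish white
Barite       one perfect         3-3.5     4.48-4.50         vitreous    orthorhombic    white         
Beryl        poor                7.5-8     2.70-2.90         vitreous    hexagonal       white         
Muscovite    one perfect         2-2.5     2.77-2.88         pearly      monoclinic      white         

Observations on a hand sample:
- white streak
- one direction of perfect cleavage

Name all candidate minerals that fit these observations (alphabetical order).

Barite, Muscovite, Talc

White streak — leaves Sphene, Fluorite, Talc, Aragonite, Calcite, Plagioclase, Apatite, Zircon, Olivine, Anhydrite, Siderite, Barite, Beryl, Muscovite.
One direction of perfect cleavage — leaves Talc, Barite, Muscovite.
Consistent with every observation: Barite, Muscovite, Talc.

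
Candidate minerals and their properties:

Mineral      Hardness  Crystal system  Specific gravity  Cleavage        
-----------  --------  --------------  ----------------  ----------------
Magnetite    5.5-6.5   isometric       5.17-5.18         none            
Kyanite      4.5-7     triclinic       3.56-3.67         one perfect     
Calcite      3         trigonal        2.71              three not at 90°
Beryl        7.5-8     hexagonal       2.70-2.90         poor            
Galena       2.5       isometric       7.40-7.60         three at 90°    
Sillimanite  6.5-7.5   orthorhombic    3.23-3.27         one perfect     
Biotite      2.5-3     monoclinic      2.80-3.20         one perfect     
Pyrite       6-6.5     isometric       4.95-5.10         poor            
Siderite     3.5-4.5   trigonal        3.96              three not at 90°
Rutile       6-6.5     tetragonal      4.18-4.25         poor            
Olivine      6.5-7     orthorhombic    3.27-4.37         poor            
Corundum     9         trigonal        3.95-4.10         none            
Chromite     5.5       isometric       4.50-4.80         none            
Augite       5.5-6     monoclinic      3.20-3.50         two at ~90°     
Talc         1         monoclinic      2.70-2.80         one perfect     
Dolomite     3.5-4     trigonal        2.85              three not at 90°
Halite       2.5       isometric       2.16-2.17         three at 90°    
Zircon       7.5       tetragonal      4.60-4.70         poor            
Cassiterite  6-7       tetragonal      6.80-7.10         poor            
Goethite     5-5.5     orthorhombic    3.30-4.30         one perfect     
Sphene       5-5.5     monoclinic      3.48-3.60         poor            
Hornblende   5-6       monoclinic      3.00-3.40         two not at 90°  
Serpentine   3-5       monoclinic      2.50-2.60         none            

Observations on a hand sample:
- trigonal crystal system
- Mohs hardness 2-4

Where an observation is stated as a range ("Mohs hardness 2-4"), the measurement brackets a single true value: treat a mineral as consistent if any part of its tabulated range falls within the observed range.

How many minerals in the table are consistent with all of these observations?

Trigonal crystal system: Calcite, Siderite, Corundum, Dolomite remain.
Mohs hardness 2-4 is inconsistent with Corundum.
Consistent with every observation: Calcite, Dolomite, Siderite.
That is 3 minerals.

3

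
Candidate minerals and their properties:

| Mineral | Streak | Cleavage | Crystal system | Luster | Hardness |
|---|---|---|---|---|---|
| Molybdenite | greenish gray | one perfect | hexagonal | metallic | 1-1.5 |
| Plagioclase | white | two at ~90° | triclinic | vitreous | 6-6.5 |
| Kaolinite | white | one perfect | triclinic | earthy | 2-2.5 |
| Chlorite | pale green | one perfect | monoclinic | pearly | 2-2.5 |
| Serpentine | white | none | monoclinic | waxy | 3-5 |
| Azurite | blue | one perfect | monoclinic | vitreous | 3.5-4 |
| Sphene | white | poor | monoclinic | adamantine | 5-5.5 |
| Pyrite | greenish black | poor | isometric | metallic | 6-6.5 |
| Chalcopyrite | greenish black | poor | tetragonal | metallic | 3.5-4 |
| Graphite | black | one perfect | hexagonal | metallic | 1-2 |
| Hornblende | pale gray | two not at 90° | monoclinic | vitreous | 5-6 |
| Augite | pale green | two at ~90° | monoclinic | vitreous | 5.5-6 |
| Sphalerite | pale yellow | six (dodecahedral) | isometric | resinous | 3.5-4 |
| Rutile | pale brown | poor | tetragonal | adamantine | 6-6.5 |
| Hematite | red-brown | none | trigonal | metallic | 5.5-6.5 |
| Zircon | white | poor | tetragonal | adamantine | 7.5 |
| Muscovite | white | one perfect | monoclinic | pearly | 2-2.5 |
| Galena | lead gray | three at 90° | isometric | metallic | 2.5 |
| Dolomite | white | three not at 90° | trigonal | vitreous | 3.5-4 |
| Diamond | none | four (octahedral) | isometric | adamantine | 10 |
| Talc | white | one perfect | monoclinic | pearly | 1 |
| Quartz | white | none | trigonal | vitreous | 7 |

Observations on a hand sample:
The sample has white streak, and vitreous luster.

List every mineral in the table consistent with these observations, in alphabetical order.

White streak: only Plagioclase, Kaolinite, Serpentine, Sphene, Zircon, Muscovite, Dolomite, Talc, Quartz remain.
Vitreous luster: leaves Plagioclase, Dolomite, Quartz.
Remaining candidates: Dolomite, Plagioclase, Quartz.

Dolomite, Plagioclase, Quartz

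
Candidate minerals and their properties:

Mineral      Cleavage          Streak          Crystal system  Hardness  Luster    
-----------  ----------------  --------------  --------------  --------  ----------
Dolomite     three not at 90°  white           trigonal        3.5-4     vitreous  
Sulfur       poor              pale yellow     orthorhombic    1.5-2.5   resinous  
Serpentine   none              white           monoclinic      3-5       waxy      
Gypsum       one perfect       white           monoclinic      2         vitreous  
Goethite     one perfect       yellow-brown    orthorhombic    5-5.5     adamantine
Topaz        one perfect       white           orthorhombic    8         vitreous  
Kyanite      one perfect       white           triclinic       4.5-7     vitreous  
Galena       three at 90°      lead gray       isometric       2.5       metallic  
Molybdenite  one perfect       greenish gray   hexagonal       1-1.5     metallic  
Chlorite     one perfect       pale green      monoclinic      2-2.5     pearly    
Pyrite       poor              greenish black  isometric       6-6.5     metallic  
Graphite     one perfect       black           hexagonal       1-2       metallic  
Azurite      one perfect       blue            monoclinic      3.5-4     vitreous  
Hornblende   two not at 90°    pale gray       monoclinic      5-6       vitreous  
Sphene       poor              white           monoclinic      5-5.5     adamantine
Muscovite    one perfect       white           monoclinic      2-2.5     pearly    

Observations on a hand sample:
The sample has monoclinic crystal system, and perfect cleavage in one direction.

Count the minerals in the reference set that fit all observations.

4

Monoclinic crystal system — Serpentine, Gypsum, Chlorite, Azurite, Hornblende, Sphene, Muscovite remain.
Perfect cleavage in one direction excludes Serpentine, Hornblende, Sphene.
Consistent with every observation: Azurite, Chlorite, Gypsum, Muscovite.
That is 4 minerals.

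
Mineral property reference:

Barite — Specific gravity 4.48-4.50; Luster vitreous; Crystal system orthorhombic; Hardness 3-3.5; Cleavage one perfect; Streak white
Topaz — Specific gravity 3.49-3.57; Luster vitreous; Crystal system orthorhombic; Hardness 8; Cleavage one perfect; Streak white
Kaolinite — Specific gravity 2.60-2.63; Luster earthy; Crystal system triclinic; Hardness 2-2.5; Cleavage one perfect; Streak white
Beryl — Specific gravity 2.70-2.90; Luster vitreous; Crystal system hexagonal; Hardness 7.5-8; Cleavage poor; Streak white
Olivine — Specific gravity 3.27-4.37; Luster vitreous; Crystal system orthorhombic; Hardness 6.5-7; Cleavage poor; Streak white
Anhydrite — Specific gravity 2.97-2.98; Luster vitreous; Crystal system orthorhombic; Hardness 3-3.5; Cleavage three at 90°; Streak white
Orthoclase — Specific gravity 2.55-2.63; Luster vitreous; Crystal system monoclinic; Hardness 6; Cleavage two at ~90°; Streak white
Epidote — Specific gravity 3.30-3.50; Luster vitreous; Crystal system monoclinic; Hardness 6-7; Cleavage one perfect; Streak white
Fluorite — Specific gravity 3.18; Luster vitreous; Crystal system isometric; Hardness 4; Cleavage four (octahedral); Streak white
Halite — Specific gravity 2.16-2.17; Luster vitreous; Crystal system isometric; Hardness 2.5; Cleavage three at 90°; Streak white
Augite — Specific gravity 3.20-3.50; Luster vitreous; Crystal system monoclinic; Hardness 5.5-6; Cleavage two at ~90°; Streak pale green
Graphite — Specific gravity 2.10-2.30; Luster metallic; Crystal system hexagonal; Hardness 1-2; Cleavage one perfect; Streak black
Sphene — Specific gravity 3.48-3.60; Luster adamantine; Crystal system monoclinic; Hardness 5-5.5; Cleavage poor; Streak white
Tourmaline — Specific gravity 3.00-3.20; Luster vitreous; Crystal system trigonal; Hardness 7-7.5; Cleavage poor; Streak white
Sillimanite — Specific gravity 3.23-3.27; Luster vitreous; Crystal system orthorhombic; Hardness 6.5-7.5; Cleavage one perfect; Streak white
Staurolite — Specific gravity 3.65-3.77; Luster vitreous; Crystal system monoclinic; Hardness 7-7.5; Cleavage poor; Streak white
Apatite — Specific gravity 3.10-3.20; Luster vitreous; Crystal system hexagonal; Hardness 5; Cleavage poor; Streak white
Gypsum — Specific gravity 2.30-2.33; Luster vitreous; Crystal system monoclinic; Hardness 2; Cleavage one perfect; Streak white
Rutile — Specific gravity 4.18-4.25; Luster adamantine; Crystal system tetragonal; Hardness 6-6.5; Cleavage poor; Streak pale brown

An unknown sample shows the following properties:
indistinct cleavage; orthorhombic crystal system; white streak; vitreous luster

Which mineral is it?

Indistinct cleavage — narrows the field to Beryl, Olivine, Sphene, Tourmaline, Staurolite, Apatite, Rutile.
Orthorhombic crystal system — leaves Olivine.
White streak — no further eliminations.
Vitreous luster — consistent with all remaining minerals.
Olivine is the sole remaining match.

Olivine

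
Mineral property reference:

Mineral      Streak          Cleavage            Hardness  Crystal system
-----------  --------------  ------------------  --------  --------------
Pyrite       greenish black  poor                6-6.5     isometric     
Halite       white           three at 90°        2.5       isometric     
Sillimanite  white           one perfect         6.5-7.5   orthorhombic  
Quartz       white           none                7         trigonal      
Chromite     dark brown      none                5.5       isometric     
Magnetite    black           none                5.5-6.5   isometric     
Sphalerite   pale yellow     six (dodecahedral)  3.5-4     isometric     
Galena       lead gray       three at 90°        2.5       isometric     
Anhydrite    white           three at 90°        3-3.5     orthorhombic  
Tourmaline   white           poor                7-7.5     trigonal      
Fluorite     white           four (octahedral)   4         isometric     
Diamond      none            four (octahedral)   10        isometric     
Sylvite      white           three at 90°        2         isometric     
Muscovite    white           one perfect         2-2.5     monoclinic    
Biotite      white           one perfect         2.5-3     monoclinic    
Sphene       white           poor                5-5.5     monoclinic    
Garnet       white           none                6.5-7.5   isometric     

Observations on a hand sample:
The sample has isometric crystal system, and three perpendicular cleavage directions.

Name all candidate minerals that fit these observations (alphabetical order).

Galena, Halite, Sylvite

Isometric crystal system: Pyrite, Halite, Chromite, Magnetite, Sphalerite, Galena, Fluorite, Diamond, Sylvite, Garnet remain.
Three perpendicular cleavage directions: Halite, Galena, Sylvite remain.
Consistent with every observation: Galena, Halite, Sylvite.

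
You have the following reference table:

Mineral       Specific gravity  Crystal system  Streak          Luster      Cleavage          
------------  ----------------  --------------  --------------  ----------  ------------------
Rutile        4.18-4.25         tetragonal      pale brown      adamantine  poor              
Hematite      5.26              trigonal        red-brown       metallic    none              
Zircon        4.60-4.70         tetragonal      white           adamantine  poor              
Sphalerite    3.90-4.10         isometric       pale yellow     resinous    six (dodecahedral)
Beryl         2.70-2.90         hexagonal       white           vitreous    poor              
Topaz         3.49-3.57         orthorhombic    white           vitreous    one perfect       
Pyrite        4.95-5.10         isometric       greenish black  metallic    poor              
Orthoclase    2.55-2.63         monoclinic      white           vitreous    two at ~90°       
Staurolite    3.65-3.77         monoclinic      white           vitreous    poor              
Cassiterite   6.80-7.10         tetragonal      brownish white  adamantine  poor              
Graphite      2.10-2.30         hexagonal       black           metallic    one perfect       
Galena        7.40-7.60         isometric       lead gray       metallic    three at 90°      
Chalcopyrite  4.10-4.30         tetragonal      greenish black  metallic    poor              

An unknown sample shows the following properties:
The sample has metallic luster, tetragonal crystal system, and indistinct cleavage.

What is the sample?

Chalcopyrite

Metallic luster — only Hematite, Pyrite, Graphite, Galena, Chalcopyrite remain.
Tetragonal crystal system — Chalcopyrite remains.
Indistinct cleavage — consistent with all remaining minerals.
The only mineral consistent with every observation is Chalcopyrite.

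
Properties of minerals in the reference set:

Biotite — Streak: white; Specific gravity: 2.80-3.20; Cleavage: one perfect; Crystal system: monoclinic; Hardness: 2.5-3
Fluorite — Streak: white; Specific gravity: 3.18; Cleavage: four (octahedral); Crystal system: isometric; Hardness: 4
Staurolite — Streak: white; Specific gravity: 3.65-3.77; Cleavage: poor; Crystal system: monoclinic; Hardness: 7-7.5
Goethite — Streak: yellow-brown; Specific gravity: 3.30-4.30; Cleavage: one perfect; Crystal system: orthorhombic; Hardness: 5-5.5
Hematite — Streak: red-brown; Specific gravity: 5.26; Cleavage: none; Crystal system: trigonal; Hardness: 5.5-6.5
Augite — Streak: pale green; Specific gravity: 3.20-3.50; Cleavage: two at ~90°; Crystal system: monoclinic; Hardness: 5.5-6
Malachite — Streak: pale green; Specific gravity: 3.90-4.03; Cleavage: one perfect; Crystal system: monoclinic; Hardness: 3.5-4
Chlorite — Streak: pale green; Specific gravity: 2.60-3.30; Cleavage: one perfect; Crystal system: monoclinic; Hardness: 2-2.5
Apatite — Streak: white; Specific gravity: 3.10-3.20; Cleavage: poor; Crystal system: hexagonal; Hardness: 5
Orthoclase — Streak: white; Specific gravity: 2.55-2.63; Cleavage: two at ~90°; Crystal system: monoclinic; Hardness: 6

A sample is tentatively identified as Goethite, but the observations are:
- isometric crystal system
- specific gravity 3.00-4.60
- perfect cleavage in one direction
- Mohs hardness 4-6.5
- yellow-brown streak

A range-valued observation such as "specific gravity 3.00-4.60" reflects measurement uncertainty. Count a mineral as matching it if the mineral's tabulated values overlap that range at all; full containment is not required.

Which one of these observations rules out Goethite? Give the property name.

crystal system

Isometric crystal system: Goethite has orthorhombic system — inconsistent.
Specific gravity 3.00-4.60: Goethite has SG 3.30-4.30 — agrees.
Perfect cleavage in one direction: Goethite has cleavage one perfect — agrees.
Mohs hardness 4-6.5: Goethite has hardness 5-5.5 — agrees.
Yellow-brown streak: Goethite has yellow-brown streak — agrees.
The crystal system is the one property that does not fit.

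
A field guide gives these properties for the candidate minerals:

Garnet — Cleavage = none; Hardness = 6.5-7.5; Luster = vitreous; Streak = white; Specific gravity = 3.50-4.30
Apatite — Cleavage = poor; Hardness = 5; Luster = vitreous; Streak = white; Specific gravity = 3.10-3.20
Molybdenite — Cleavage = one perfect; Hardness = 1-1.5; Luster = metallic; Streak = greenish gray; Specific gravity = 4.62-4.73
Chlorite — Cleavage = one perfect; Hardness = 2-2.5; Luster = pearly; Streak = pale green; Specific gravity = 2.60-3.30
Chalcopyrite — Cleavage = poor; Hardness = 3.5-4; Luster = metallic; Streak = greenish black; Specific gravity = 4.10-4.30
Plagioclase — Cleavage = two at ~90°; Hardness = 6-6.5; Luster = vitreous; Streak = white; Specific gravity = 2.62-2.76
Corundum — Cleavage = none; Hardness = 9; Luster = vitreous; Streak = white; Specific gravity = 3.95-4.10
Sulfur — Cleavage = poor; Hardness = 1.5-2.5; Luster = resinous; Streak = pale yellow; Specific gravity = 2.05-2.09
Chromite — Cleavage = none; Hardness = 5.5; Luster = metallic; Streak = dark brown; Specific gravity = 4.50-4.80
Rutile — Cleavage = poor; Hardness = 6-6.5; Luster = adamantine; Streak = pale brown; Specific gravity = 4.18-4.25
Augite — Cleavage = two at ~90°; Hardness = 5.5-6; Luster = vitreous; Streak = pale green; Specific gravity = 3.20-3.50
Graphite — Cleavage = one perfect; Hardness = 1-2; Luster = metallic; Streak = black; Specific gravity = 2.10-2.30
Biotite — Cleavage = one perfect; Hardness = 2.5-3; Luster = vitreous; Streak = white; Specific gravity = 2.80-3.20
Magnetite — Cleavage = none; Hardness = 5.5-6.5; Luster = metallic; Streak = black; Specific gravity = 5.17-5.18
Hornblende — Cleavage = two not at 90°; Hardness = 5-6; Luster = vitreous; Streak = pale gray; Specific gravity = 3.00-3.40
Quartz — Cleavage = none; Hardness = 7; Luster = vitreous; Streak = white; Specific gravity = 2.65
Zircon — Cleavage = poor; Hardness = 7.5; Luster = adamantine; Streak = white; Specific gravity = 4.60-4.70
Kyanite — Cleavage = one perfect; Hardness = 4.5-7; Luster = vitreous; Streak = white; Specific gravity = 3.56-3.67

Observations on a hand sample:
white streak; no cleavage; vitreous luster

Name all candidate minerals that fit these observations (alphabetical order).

Corundum, Garnet, Quartz

White streak — Garnet, Apatite, Plagioclase, Corundum, Biotite, Quartz, Zircon, Kyanite remain.
No cleavage — leaves Garnet, Corundum, Quartz.
Vitreous luster — every remaining candidate is consistent.
The minerals that satisfy all observations are Corundum, Garnet, Quartz.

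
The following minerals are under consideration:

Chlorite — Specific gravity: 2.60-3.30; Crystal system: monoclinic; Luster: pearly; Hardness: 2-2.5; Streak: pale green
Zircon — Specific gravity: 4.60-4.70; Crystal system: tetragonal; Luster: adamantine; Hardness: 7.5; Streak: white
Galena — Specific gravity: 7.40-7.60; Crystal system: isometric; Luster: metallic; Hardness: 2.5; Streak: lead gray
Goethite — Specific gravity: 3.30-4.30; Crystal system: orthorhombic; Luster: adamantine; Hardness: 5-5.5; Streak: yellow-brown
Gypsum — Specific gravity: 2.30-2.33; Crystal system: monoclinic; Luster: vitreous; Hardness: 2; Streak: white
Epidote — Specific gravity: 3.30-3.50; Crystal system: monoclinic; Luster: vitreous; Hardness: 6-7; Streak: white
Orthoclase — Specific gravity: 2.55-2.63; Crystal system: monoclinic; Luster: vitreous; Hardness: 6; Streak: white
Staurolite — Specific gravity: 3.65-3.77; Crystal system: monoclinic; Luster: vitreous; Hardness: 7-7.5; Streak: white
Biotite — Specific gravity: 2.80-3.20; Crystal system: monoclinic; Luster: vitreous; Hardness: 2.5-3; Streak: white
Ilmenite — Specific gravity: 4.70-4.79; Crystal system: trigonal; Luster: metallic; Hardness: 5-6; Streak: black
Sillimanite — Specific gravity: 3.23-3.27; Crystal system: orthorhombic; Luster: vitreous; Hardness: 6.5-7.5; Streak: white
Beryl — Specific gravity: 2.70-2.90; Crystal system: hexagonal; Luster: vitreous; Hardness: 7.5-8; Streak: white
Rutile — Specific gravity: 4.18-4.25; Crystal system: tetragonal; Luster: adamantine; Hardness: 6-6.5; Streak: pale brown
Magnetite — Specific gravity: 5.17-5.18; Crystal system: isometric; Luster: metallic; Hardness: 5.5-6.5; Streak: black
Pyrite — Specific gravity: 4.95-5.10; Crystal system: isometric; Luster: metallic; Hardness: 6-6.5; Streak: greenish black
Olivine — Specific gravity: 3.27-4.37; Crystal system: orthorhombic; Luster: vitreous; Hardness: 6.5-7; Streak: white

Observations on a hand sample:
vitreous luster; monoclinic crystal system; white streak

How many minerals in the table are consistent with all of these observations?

Vitreous luster: Gypsum, Epidote, Orthoclase, Staurolite, Biotite, Sillimanite, Beryl, Olivine remain.
Monoclinic crystal system excludes Sillimanite, Beryl, Olivine.
White streak: all remaining candidates fit.
Consistent with every observation: Biotite, Epidote, Gypsum, Orthoclase, Staurolite.
That is 5 minerals.

5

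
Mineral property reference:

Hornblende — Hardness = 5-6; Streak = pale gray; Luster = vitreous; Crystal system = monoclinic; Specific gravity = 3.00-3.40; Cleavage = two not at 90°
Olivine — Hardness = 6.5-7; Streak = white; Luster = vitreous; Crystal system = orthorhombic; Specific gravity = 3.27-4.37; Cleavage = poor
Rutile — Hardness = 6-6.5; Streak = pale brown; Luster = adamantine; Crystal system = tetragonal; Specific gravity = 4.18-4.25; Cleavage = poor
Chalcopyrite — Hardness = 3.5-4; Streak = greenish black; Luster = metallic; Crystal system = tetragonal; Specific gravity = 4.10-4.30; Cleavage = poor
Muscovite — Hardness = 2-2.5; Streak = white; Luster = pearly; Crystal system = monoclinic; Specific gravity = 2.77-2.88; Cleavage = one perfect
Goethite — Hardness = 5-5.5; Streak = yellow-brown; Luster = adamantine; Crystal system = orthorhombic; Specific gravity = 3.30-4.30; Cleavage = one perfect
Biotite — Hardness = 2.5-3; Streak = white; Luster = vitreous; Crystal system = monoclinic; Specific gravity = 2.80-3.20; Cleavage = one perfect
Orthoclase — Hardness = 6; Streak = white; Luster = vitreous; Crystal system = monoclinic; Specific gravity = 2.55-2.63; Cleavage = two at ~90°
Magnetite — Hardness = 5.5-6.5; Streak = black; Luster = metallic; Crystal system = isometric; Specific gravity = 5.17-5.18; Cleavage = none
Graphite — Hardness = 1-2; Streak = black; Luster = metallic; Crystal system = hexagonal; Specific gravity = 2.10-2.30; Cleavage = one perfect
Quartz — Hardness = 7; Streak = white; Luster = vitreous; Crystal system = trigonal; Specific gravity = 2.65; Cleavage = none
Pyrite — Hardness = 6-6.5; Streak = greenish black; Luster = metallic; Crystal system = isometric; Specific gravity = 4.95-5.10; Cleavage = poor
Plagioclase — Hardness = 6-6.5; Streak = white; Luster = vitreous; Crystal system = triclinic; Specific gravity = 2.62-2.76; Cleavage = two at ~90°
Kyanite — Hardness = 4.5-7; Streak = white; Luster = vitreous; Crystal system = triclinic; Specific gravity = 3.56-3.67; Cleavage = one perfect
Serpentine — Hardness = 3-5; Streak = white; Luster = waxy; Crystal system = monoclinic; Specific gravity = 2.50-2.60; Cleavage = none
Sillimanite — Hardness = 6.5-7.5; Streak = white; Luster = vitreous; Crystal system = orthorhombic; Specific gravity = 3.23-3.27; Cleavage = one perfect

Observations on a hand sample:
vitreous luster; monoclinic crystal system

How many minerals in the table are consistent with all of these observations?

Vitreous luster: leaves Hornblende, Olivine, Biotite, Orthoclase, Quartz, Plagioclase, Kyanite, Sillimanite.
Monoclinic crystal system: only Hornblende, Biotite, Orthoclase remain.
The minerals that satisfy all observations are Biotite, Hornblende, Orthoclase.
That is 3 minerals.

3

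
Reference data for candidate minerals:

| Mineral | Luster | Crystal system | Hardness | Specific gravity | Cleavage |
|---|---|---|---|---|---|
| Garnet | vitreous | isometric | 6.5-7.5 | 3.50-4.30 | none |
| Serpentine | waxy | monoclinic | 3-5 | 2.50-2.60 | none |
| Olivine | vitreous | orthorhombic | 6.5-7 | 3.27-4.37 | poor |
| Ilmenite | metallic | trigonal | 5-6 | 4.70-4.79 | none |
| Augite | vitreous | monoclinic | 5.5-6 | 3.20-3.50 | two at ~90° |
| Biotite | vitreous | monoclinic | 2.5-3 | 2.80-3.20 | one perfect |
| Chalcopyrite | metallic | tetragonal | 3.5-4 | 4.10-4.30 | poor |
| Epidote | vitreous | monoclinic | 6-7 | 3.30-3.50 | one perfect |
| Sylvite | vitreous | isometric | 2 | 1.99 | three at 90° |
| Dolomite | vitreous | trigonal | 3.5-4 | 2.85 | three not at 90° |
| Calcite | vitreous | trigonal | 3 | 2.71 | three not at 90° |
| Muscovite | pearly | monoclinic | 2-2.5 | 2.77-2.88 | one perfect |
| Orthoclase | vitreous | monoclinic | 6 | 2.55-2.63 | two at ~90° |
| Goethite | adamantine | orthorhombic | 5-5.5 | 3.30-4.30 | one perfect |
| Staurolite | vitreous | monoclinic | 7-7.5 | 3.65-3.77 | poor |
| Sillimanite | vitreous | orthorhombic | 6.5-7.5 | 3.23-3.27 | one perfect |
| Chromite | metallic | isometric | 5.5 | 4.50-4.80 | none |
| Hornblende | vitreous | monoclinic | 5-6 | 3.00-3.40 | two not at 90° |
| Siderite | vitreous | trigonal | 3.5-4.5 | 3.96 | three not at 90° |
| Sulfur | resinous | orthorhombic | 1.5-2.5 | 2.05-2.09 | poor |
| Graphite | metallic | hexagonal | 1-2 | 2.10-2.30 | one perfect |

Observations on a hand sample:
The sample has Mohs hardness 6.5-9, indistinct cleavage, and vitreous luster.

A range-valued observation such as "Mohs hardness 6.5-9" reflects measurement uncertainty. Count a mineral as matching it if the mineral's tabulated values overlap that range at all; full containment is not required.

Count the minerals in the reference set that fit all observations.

2

Mohs hardness 6.5-9: leaves Garnet, Olivine, Epidote, Staurolite, Sillimanite.
Indistinct cleavage: narrows the field to Olivine, Staurolite.
Vitreous luster: every remaining candidate is consistent.
Remaining candidates: Olivine, Staurolite.
That is 2 minerals.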